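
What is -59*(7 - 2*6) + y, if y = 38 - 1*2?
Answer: 331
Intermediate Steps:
y = 36 (y = 38 - 2 = 36)
-59*(7 - 2*6) + y = -59*(7 - 2*6) + 36 = -59*(7 - 12) + 36 = -59*(-5) + 36 = 295 + 36 = 331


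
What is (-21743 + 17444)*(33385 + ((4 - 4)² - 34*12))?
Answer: -141768123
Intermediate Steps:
(-21743 + 17444)*(33385 + ((4 - 4)² - 34*12)) = -4299*(33385 + (0² - 408)) = -4299*(33385 + (0 - 408)) = -4299*(33385 - 408) = -4299*32977 = -141768123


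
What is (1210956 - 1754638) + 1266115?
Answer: 722433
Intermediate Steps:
(1210956 - 1754638) + 1266115 = -543682 + 1266115 = 722433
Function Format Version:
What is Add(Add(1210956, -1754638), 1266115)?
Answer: 722433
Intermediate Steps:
Add(Add(1210956, -1754638), 1266115) = Add(-543682, 1266115) = 722433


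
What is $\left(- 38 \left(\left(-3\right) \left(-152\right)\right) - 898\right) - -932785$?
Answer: $914559$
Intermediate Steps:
$\left(- 38 \left(\left(-3\right) \left(-152\right)\right) - 898\right) - -932785 = \left(\left(-38\right) 456 - 898\right) + 932785 = \left(-17328 - 898\right) + 932785 = -18226 + 932785 = 914559$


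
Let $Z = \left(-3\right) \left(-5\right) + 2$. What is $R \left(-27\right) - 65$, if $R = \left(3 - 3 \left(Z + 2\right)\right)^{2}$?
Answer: $-78797$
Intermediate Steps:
$Z = 17$ ($Z = 15 + 2 = 17$)
$R = 2916$ ($R = \left(3 - 3 \left(17 + 2\right)\right)^{2} = \left(3 - 57\right)^{2} = \left(-54\right)^{2} = 2916$)
$R \left(-27\right) - 65 = 2916 \left(-27\right) - 65 = -78732 - 65 = -78797$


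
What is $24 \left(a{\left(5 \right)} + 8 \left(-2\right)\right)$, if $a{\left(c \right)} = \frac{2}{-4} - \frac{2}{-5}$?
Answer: $- \frac{1932}{5} \approx -386.4$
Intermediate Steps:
$a{\left(c \right)} = - \frac{1}{10}$ ($a{\left(c \right)} = 2 \left(- \frac{1}{4}\right) - - \frac{2}{5} = - \frac{1}{2} + \frac{2}{5} = - \frac{1}{10}$)
$24 \left(a{\left(5 \right)} + 8 \left(-2\right)\right) = 24 \left(- \frac{1}{10} + 8 \left(-2\right)\right) = 24 \left(- \frac{1}{10} - 16\right) = 24 \left(- \frac{161}{10}\right) = - \frac{1932}{5}$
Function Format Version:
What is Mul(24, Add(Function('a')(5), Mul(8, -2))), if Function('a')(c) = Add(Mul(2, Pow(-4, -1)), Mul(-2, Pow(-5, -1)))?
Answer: Rational(-1932, 5) ≈ -386.40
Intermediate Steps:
Function('a')(c) = Rational(-1, 10) (Function('a')(c) = Add(Mul(2, Rational(-1, 4)), Mul(-2, Rational(-1, 5))) = Add(Rational(-1, 2), Rational(2, 5)) = Rational(-1, 10))
Mul(24, Add(Function('a')(5), Mul(8, -2))) = Mul(24, Add(Rational(-1, 10), Mul(8, -2))) = Mul(24, Add(Rational(-1, 10), -16)) = Mul(24, Rational(-161, 10)) = Rational(-1932, 5)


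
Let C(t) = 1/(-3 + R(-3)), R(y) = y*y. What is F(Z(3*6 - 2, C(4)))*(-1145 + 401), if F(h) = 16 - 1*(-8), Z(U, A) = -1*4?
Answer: -17856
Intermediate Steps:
R(y) = y²
C(t) = ⅙ (C(t) = 1/(-3 + (-3)²) = 1/(-3 + 9) = 1/6 = ⅙)
Z(U, A) = -4
F(h) = 24 (F(h) = 16 + 8 = 24)
F(Z(3*6 - 2, C(4)))*(-1145 + 401) = 24*(-1145 + 401) = 24*(-744) = -17856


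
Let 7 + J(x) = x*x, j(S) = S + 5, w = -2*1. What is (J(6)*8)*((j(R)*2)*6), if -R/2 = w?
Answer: 25056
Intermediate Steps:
w = -2
R = 4 (R = -2*(-2) = 4)
j(S) = 5 + S
J(x) = -7 + x² (J(x) = -7 + x*x = -7 + x²)
(J(6)*8)*((j(R)*2)*6) = ((-7 + 6²)*8)*(((5 + 4)*2)*6) = ((-7 + 36)*8)*((9*2)*6) = (29*8)*(18*6) = 232*108 = 25056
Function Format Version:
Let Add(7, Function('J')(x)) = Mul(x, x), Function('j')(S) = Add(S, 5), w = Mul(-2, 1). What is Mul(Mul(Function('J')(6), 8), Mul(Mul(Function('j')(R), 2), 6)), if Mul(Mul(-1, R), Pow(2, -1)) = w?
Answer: 25056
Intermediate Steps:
w = -2
R = 4 (R = Mul(-2, -2) = 4)
Function('j')(S) = Add(5, S)
Function('J')(x) = Add(-7, Pow(x, 2)) (Function('J')(x) = Add(-7, Mul(x, x)) = Add(-7, Pow(x, 2)))
Mul(Mul(Function('J')(6), 8), Mul(Mul(Function('j')(R), 2), 6)) = Mul(Mul(Add(-7, Pow(6, 2)), 8), Mul(Mul(Add(5, 4), 2), 6)) = Mul(Mul(Add(-7, 36), 8), Mul(Mul(9, 2), 6)) = Mul(Mul(29, 8), Mul(18, 6)) = Mul(232, 108) = 25056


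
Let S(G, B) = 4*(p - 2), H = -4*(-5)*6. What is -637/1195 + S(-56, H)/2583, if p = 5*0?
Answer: -1654931/3086685 ≈ -0.53615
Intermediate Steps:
H = 120 (H = 20*6 = 120)
p = 0
S(G, B) = -8 (S(G, B) = 4*(0 - 2) = 4*(-2) = -8)
-637/1195 + S(-56, H)/2583 = -637/1195 - 8/2583 = -1654931/3086685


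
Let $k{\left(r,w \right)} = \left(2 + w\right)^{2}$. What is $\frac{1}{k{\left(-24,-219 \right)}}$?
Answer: $\frac{1}{47089} \approx 2.1236 \cdot 10^{-5}$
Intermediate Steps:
$\frac{1}{k{\left(-24,-219 \right)}} = \frac{1}{\left(2 - 219\right)^{2}} = \frac{1}{\left(-217\right)^{2}} = \frac{1}{47089}$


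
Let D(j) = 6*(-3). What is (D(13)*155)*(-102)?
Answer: 284580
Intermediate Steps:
D(j) = -18
(D(13)*155)*(-102) = -18*155*(-102) = -2790*(-102) = 284580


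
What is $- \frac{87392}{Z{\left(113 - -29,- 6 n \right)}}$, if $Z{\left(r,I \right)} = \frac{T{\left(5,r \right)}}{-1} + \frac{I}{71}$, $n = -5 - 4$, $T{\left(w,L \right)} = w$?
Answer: $\frac{6204832}{301} \approx 20614.0$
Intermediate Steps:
$n = -9$
$Z{\left(r,I \right)} = -5 + \frac{I}{71}$ ($Z{\left(r,I \right)} = \frac{5}{-1} + \frac{I}{71} = 5 \left(-1\right) + I \frac{1}{71} = -5 + \frac{I}{71}$)
$- \frac{87392}{Z{\left(113 - -29,- 6 n \right)}} = - \frac{87392}{-5 + \frac{\left(-6\right) \left(-9\right)}{71}} = - \frac{87392}{-5 + \frac{1}{71} \cdot 54} = - \frac{87392}{-5 + \frac{54}{71}} = - \frac{87392}{- \frac{301}{71}} = \left(-87392\right) \left(- \frac{71}{301}\right) = \frac{6204832}{301}$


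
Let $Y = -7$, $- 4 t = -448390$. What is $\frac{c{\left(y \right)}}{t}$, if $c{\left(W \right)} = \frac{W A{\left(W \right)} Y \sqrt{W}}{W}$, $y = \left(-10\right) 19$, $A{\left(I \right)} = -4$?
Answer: $\frac{56 i \sqrt{190}}{224195} \approx 0.003443 i$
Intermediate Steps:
$t = \frac{224195}{2}$ ($t = \left(- \frac{1}{4}\right) \left(-448390\right) = \frac{224195}{2} \approx 1.121 \cdot 10^{5}$)
$y = -190$
$c{\left(W \right)} = 28 \sqrt{W}$ ($c{\left(W \right)} = \frac{W \left(-4\right) \left(-7\right) \sqrt{W}}{W} = \frac{- 4 W \left(-7\right) \sqrt{W}}{W} = \frac{28 W \sqrt{W}}{W} = \frac{28 W^{\frac{3}{2}}}{W} = 28 \sqrt{W}$)
$\frac{c{\left(y \right)}}{t} = \frac{28 \sqrt{-190}}{\frac{224195}{2}} = 28 i \sqrt{190} \cdot \frac{2}{224195} = \frac{56 i \sqrt{190}}{224195}$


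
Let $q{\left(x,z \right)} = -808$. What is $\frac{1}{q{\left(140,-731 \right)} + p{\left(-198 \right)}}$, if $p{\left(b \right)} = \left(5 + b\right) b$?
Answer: $\frac{1}{37406} \approx 2.6734 \cdot 10^{-5}$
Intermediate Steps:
$p{\left(b \right)} = b \left(5 + b\right)$
$\frac{1}{q{\left(140,-731 \right)} + p{\left(-198 \right)}} = \frac{1}{-808 - 198 \left(5 - 198\right)} = \frac{1}{-808 - -38214} = \frac{1}{-808 + 38214} = \frac{1}{37406}$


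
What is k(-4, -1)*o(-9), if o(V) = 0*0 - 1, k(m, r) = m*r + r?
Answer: -3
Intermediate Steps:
k(m, r) = r + m*r
o(V) = -1 (o(V) = 0 - 1 = -1)
k(-4, -1)*o(-9) = -(1 - 4)*(-1) = -1*(-3)*(-1) = 3*(-1) = -3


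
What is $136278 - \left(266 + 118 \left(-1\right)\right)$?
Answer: $136130$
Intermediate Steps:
$136278 - \left(266 + 118 \left(-1\right)\right) = 136278 - \left(266 - 118\right) = 136278 - 148 = 136130$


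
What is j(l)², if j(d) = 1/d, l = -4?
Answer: 1/16 ≈ 0.062500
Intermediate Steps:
j(l)² = (1/(-4))² = (-¼)² = 1/16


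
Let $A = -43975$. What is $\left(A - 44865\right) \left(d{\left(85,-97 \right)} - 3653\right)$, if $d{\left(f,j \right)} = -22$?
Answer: $326487000$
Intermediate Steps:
$\left(A - 44865\right) \left(d{\left(85,-97 \right)} - 3653\right) = \left(-43975 - 44865\right) \left(-22 - 3653\right) = \left(-88840\right) \left(-3675\right) = 326487000$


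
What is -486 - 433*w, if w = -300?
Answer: 129414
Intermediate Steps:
-486 - 433*w = -486 - 433*(-300) = -486 + 129900 = 129414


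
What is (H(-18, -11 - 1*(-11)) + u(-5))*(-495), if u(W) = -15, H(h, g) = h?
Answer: 16335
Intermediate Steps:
(H(-18, -11 - 1*(-11)) + u(-5))*(-495) = (-18 - 15)*(-495) = -33*(-495) = 16335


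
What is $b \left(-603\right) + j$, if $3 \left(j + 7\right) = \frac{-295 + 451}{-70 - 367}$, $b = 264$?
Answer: $- \frac{69570015}{437} \approx -1.592 \cdot 10^{5}$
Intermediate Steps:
$j = - \frac{3111}{437}$ ($j = -7 + \frac{\left(-295 + 451\right) \frac{1}{-70 - 367}}{3} = -7 + \frac{156 \frac{1}{-437}}{3} = -7 + \frac{156 \left(- \frac{1}{437}\right)}{3} = -7 + \frac{1}{3} \left(- \frac{156}{437}\right) = -7 - \frac{52}{437} = - \frac{3111}{437} \approx -7.119$)
$b \left(-603\right) + j = 264 \left(-603\right) - \frac{3111}{437} = -159192 - \frac{3111}{437} = - \frac{69570015}{437}$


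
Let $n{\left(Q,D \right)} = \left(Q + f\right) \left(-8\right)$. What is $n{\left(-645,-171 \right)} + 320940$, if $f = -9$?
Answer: $326172$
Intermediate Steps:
$n{\left(Q,D \right)} = 72 - 8 Q$ ($n{\left(Q,D \right)} = \left(Q - 9\right) \left(-8\right) = \left(-9 + Q\right) \left(-8\right) = 72 - 8 Q$)
$n{\left(-645,-171 \right)} + 320940 = \left(72 - -5160\right) + 320940 = \left(72 + 5160\right) + 320940 = 5232 + 320940 = 326172$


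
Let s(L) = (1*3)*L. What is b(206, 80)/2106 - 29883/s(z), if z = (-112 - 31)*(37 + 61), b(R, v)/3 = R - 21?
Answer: 26333/27027 ≈ 0.97432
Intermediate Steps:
b(R, v) = -63 + 3*R (b(R, v) = 3*(R - 21) = 3*(-21 + R) = -63 + 3*R)
z = -14014 (z = -143*98 = -14014)
s(L) = 3*L
b(206, 80)/2106 - 29883/s(z) = (-63 + 3*206)/2106 - 29883/(3*(-14014)) = (-63 + 618)*(1/2106) - 29883/(-42042) = 555*(1/2106) - 29883*(-1/42042) = 185/702 + 1423/2002 = 26333/27027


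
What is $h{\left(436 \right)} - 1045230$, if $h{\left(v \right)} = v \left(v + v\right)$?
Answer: $-665038$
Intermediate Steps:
$h{\left(v \right)} = 2 v^{2}$ ($h{\left(v \right)} = v 2 v = 2 v^{2}$)
$h{\left(436 \right)} - 1045230 = 2 \cdot 436^{2} - 1045230 = 2 \cdot 190096 - 1045230 = 380192 - 1045230 = -665038$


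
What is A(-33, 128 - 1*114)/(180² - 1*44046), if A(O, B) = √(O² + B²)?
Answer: -√1285/11646 ≈ -0.0030780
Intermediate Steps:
A(O, B) = √(B² + O²)
A(-33, 128 - 1*114)/(180² - 1*44046) = √((128 - 1*114)² + (-33)²)/(180² - 1*44046) = √((128 - 114)² + 1089)/(32400 - 44046) = √(14² + 1089)/(-11646) = √(196 + 1089)*(-1/11646) = √1285*(-1/11646) = -√1285/11646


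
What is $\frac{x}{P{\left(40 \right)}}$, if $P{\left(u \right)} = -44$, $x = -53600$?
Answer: $\frac{13400}{11} \approx 1218.2$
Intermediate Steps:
$\frac{x}{P{\left(40 \right)}} = - \frac{53600}{-44} = \left(-53600\right) \left(- \frac{1}{44}\right) = \frac{13400}{11}$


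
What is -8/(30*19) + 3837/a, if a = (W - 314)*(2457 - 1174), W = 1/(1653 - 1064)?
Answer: -318647149/13525212795 ≈ -0.023559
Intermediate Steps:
W = 1/589 ≈ 0.0016978
a = -237284435/589 (a = (1/589 - 314)*(2457 - 1174) = -184945/589*1283 = -237284435/589 ≈ -4.0286e+5)
-8/(30*19) + 3837/a = -8/(30*19) + 3837/(-237284435/589) = -8/570 + 3837*(-589/237284435) = -8*1/570 - 2259993/237284435 = -4/285 - 2259993/237284435 = -318647149/13525212795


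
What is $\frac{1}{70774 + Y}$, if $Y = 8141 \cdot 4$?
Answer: $\frac{1}{103338} \approx 9.677 \cdot 10^{-6}$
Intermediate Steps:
$Y = 32564$
$\frac{1}{70774 + Y} = \frac{1}{70774 + 32564} = \frac{1}{103338}$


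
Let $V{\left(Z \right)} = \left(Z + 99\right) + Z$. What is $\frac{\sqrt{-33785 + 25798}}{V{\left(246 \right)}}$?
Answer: $\frac{7 i \sqrt{163}}{591} \approx 0.15122 i$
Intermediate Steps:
$V{\left(Z \right)} = 99 + 2 Z$ ($V{\left(Z \right)} = \left(99 + Z\right) + Z = 99 + 2 Z$)
$\frac{\sqrt{-33785 + 25798}}{V{\left(246 \right)}} = \frac{\sqrt{-33785 + 25798}}{99 + 2 \cdot 246} = \frac{\sqrt{-7987}}{99 + 492} = \frac{7 i \sqrt{163}}{591}$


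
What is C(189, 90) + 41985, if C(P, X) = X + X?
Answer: 42165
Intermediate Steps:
C(P, X) = 2*X
C(189, 90) + 41985 = 2*90 + 41985 = 180 + 41985 = 42165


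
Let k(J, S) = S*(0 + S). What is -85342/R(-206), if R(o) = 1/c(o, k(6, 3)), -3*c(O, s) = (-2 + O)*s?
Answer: -53253408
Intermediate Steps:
k(J, S) = S² (k(J, S) = S*S = S²)
c(O, s) = -s*(-2 + O)/3 (c(O, s) = -(-2 + O)*s/3 = -s*(-2 + O)/3)
R(o) = 1/(6 - 3*o) (R(o) = 1/((⅓)*3²*(2 - o)) = 1/((⅓)*9*(2 - o)) = 1/(6 - 3*o))
-85342/R(-206) = -85342/((-1/(-6 + 3*(-206)))) = -85342/((-1/(-6 - 618))) = -85342/((-1/(-624))) = -85342/((-1*(-1/624))) = -85342/1/624 = -85342*624 = -53253408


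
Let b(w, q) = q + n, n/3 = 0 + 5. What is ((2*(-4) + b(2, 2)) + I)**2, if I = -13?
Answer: 16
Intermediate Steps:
n = 15 (n = 3*(0 + 5) = 3*5 = 15)
b(w, q) = 15 + q (b(w, q) = q + 15 = 15 + q)
((2*(-4) + b(2, 2)) + I)**2 = ((2*(-4) + (15 + 2)) - 13)**2 = ((-8 + 17) - 13)**2 = (9 - 13)**2 = (-4)**2 = 16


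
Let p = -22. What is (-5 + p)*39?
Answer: -1053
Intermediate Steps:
(-5 + p)*39 = (-5 - 22)*39 = -27*39 = -1053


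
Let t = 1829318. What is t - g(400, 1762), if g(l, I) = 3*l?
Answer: 1828118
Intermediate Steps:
t - g(400, 1762) = 1829318 - 3*400 = 1829318 - 1*1200 = 1829318 - 1200 = 1828118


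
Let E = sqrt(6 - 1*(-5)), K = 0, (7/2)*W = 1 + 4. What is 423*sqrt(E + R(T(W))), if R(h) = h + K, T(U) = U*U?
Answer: 423*sqrt(100 + 49*sqrt(11))/7 ≈ 979.08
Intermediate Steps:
W = 10/7 (W = 2*(1 + 4)/7 = (2/7)*5 = 10/7 ≈ 1.4286)
T(U) = U**2
R(h) = h (R(h) = h + 0 = h)
E = sqrt(11) (E = sqrt(6 + 5) = sqrt(11) ≈ 3.3166)
423*sqrt(E + R(T(W))) = 423*sqrt(sqrt(11) + (10/7)**2) = 423*sqrt(sqrt(11) + 100/49) = 423*sqrt(100/49 + sqrt(11))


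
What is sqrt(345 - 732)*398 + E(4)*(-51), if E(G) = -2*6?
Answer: 612 + 1194*I*sqrt(43) ≈ 612.0 + 7829.6*I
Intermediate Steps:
E(G) = -12
sqrt(345 - 732)*398 + E(4)*(-51) = sqrt(345 - 732)*398 - 12*(-51) = sqrt(-387)*398 + 612 = (3*I*sqrt(43))*398 + 612 = 1194*I*sqrt(43) + 612 = 612 + 1194*I*sqrt(43)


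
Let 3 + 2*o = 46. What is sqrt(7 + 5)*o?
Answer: 43*sqrt(3) ≈ 74.478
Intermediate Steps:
o = 43/2 (o = -3/2 + (1/2)*46 = -3/2 + 23 = 43/2 ≈ 21.500)
sqrt(7 + 5)*o = sqrt(7 + 5)*(43/2) = sqrt(12)*(43/2) = (2*sqrt(3))*(43/2) = 43*sqrt(3)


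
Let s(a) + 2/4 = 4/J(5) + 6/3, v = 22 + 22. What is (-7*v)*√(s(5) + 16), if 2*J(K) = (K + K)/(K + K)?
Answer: -154*√102 ≈ -1555.3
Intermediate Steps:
v = 44
J(K) = ½ (J(K) = ((K + K)/(K + K))/2 = ((2*K)/((2*K)))/2 = ((2*K)*(1/(2*K)))/2 = (½)*1 = ½)
s(a) = 19/2 (s(a) = -½ + (4/(½) + 6/3) = -½ + (4*2 + 6*(⅓)) = -½ + (8 + 2) = -½ + 10 = 19/2)
(-7*v)*√(s(5) + 16) = (-7*44)*√(19/2 + 16) = -154*√102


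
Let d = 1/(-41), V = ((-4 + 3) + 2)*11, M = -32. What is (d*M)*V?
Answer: 352/41 ≈ 8.5854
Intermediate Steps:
V = 11 (V = (-1 + 2)*11 = 1*11 = 11)
d = -1/41 ≈ -0.024390
(d*M)*V = -1/41*(-32)*11 = (32/41)*11 = 352/41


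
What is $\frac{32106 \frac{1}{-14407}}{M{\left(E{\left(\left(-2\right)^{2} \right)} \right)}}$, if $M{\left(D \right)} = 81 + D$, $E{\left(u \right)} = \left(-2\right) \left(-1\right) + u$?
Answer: $- \frac{10702}{417803} \approx -0.025615$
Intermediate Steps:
$E{\left(u \right)} = 2 + u$
$\frac{32106 \frac{1}{-14407}}{M{\left(E{\left(\left(-2\right)^{2} \right)} \right)}} = \frac{32106 \frac{1}{-14407}}{81 + \left(2 + \left(-2\right)^{2}\right)} = \frac{32106 \left(- \frac{1}{14407}\right)}{81 + \left(2 + 4\right)} = - \frac{32106}{14407 \left(81 + 6\right)} = - \frac{32106}{14407 \cdot 87} = \left(- \frac{32106}{14407}\right) \frac{1}{87} = - \frac{10702}{417803}$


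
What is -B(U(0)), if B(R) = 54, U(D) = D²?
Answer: -54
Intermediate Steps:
-B(U(0)) = -1*54 = -54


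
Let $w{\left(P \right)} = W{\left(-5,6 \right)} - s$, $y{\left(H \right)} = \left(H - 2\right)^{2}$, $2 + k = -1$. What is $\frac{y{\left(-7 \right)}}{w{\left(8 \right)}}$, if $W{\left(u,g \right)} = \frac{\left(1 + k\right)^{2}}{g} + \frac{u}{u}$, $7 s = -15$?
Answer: $\frac{1701}{80} \approx 21.263$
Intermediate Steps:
$k = -3$ ($k = -2 - 1 = -3$)
$s = - \frac{15}{7}$ ($s = \frac{1}{7} \left(-15\right) = - \frac{15}{7} \approx -2.1429$)
$W{\left(u,g \right)} = 1 + \frac{4}{g}$ ($W{\left(u,g \right)} = \frac{\left(1 - 3\right)^{2}}{g} + \frac{u}{u} = \frac{\left(-2\right)^{2}}{g} + 1 = \frac{4}{g} + 1 = 1 + \frac{4}{g}$)
$y{\left(H \right)} = \left(-2 + H\right)^{2}$
$w{\left(P \right)} = \frac{80}{21}$ ($w{\left(P \right)} = \frac{4 + 6}{6} - - \frac{15}{7} = \frac{1}{6} \cdot 10 + \frac{15}{7} = \frac{5}{3} + \frac{15}{7} = \frac{80}{21}$)
$\frac{y{\left(-7 \right)}}{w{\left(8 \right)}} = \frac{\left(-2 - 7\right)^{2}}{\frac{80}{21}} = \left(-9\right)^{2} \cdot \frac{21}{80} = 81 \cdot \frac{21}{80} = \frac{1701}{80}$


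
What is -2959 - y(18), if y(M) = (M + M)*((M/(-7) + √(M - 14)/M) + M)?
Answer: -24629/7 ≈ -3518.4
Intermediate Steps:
y(M) = 2*M*(6*M/7 + √(-14 + M)/M) (y(M) = (2*M)*((M*(-⅐) + √(-14 + M)/M) + M) = (2*M)*((-M/7 + √(-14 + M)/M) + M) = (2*M)*(6*M/7 + √(-14 + M)/M) = 2*M*(6*M/7 + √(-14 + M)/M))
-2959 - y(18) = -2959 - (2*√(-14 + 18) + (12/7)*18²) = -2959 - (2*√4 + (12/7)*324) = -2959 - (2*2 + 3888/7) = -2959 - (4 + 3888/7) = -2959 - 1*3916/7 = -2959 - 3916/7 = -24629/7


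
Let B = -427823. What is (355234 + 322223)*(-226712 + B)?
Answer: -443419317495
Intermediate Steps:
(355234 + 322223)*(-226712 + B) = (355234 + 322223)*(-226712 - 427823) = 677457*(-654535) = -443419317495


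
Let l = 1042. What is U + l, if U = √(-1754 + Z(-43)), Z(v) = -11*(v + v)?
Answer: 1042 + 2*I*√202 ≈ 1042.0 + 28.425*I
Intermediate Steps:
Z(v) = -22*v
U = 2*I*√202 (U = √(-1754 - 22*(-43)) = √(-1754 + 946) = √(-808) = 2*I*√202 ≈ 28.425*I)
U + l = 2*I*√202 + 1042 = 1042 + 2*I*√202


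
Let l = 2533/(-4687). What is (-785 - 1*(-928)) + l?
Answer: 667708/4687 ≈ 142.46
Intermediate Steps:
l = -2533/4687 (l = 2533*(-1/4687) = -2533/4687 ≈ -0.54043)
(-785 - 1*(-928)) + l = (-785 - 1*(-928)) - 2533/4687 = (-785 + 928) - 2533/4687 = 143 - 2533/4687 = 667708/4687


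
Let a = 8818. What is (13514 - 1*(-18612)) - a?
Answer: 23308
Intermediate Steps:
(13514 - 1*(-18612)) - a = (13514 - 1*(-18612)) - 1*8818 = (13514 + 18612) - 8818 = 32126 - 8818 = 23308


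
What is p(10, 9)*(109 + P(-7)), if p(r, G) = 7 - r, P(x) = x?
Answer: -306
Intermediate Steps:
p(10, 9)*(109 + P(-7)) = (7 - 1*10)*(109 - 7) = (7 - 10)*102 = -3*102 = -306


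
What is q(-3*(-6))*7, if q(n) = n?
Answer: 126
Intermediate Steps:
q(-3*(-6))*7 = -3*(-6)*7 = 18*7 = 126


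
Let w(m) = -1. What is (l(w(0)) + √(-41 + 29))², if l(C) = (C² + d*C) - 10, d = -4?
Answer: 13 - 20*I*√3 ≈ 13.0 - 34.641*I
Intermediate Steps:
l(C) = -10 + C² - 4*C (l(C) = (C² - 4*C) - 10 = -10 + C² - 4*C)
(l(w(0)) + √(-41 + 29))² = ((-10 + (-1)² - 4*(-1)) + √(-41 + 29))² = ((-10 + 1 + 4) + √(-12))² = (-5 + 2*I*√3)²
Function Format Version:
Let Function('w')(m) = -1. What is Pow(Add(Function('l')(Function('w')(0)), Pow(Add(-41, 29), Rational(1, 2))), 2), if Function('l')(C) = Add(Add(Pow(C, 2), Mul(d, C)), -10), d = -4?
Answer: Add(13, Mul(-20, I, Pow(3, Rational(1, 2)))) ≈ Add(13.000, Mul(-34.641, I))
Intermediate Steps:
Function('l')(C) = Add(-10, Pow(C, 2), Mul(-4, C)) (Function('l')(C) = Add(Add(Pow(C, 2), Mul(-4, C)), -10) = Add(-10, Pow(C, 2), Mul(-4, C)))
Pow(Add(Function('l')(Function('w')(0)), Pow(Add(-41, 29), Rational(1, 2))), 2) = Pow(Add(Add(-10, Pow(-1, 2), Mul(-4, -1)), Pow(Add(-41, 29), Rational(1, 2))), 2) = Pow(Add(Add(-10, 1, 4), Pow(-12, Rational(1, 2))), 2) = Pow(Add(-5, Mul(2, I, Pow(3, Rational(1, 2)))), 2)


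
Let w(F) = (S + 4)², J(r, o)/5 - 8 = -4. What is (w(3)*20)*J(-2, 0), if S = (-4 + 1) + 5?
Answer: 14400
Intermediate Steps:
J(r, o) = 20 (J(r, o) = 40 + 5*(-4) = 40 - 20 = 20)
S = 2 (S = -3 + 5 = 2)
w(F) = 36 (w(F) = (2 + 4)² = 6² = 36)
(w(3)*20)*J(-2, 0) = (36*20)*20 = 720*20 = 14400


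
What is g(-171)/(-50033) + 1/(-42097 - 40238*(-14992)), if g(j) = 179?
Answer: -220951521247/61759050088560 ≈ -0.0035776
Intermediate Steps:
g(-171)/(-50033) + 1/(-42097 - 40238*(-14992)) = 179/(-50033) + 1/(-42097 - 40238*(-14992)) = 179*(-1/50033) - 1/14992/(-82335) = -179/50033 - 1/82335*(-1/14992) = -179/50033 + 1/1234366320 = -220951521247/61759050088560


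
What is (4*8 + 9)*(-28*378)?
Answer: -433944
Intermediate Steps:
(4*8 + 9)*(-28*378) = (32 + 9)*(-10584) = 41*(-10584) = -433944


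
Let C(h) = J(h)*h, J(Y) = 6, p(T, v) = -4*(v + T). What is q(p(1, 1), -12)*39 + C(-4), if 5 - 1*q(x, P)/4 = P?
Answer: 2628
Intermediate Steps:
p(T, v) = -4*T - 4*v (p(T, v) = -4*(T + v) = -4*T - 4*v)
C(h) = 6*h
q(x, P) = 20 - 4*P
q(p(1, 1), -12)*39 + C(-4) = (20 - 4*(-12))*39 + 6*(-4) = (20 + 48)*39 - 24 = 68*39 - 24 = 2652 - 24 = 2628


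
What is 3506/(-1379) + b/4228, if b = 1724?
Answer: -444499/208229 ≈ -2.1347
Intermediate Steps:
3506/(-1379) + b/4228 = 3506/(-1379) + 1724/4228 = 3506*(-1/1379) + 1724*(1/4228) = -3506/1379 + 431/1057 = -444499/208229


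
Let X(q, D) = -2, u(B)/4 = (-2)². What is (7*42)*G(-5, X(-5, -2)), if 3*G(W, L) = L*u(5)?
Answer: -3136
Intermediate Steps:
u(B) = 16 (u(B) = 4*(-2)² = 4*4 = 16)
G(W, L) = 16*L/3 (G(W, L) = (L*16)/3 = (16*L)/3 = 16*L/3)
(7*42)*G(-5, X(-5, -2)) = (7*42)*((16/3)*(-2)) = 294*(-32/3) = -3136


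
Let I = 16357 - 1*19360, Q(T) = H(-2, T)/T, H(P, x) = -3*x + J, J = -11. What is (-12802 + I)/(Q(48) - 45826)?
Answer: 758640/2199803 ≈ 0.34487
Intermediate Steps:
H(P, x) = -11 - 3*x (H(P, x) = -3*x - 11 = -11 - 3*x)
Q(T) = (-11 - 3*T)/T
I = -3003 (I = 16357 - 19360 = -3003)
(-12802 + I)/(Q(48) - 45826) = (-12802 - 3003)/((-3 - 11/48) - 45826) = -15805/((-3 - 11*1/48) - 45826) = -15805/((-3 - 11/48) - 45826) = -15805/(-155/48 - 45826) = -15805/(-2199803/48) = -15805*(-48/2199803) = 758640/2199803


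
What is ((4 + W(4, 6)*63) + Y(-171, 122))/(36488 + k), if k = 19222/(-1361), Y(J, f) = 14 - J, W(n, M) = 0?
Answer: 85743/16546982 ≈ 0.0051818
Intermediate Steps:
k = -19222/1361 (k = 19222*(-1/1361) = -19222/1361 ≈ -14.123)
((4 + W(4, 6)*63) + Y(-171, 122))/(36488 + k) = ((4 + 0*63) + (14 - 1*(-171)))/(36488 - 19222/1361) = ((4 + 0) + (14 + 171))/(49640946/1361) = (4 + 185)*(1361/49640946) = 189*(1361/49640946) = 85743/16546982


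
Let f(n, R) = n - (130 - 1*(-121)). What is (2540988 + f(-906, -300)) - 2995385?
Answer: -455554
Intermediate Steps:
f(n, R) = -251 + n (f(n, R) = n - (130 + 121) = n - 1*251 = n - 251 = -251 + n)
(2540988 + f(-906, -300)) - 2995385 = (2540988 + (-251 - 906)) - 2995385 = (2540988 - 1157) - 2995385 = 2539831 - 2995385 = -455554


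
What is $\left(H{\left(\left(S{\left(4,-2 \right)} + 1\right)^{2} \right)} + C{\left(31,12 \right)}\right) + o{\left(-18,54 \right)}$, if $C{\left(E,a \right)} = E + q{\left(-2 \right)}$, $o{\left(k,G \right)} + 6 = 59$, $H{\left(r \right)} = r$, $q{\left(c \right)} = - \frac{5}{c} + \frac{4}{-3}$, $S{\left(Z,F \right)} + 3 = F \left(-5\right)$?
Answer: $\frac{895}{6} \approx 149.17$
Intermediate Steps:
$S{\left(Z,F \right)} = -3 - 5 F$ ($S{\left(Z,F \right)} = -3 + F \left(-5\right) = -3 - 5 F$)
$q{\left(c \right)} = - \frac{4}{3} - \frac{5}{c}$ ($q{\left(c \right)} = - \frac{5}{c} + 4 \left(- \frac{1}{3}\right) = - \frac{5}{c} - \frac{4}{3} = - \frac{4}{3} - \frac{5}{c}$)
$o{\left(k,G \right)} = 53$ ($o{\left(k,G \right)} = -6 + 59 = 53$)
$C{\left(E,a \right)} = \frac{7}{6} + E$ ($C{\left(E,a \right)} = E - \left(\frac{4}{3} + \frac{5}{-2}\right) = E - - \frac{7}{6} = E + \left(- \frac{4}{3} + \frac{5}{2}\right) = E + \frac{7}{6} = \frac{7}{6} + E$)
$\left(H{\left(\left(S{\left(4,-2 \right)} + 1\right)^{2} \right)} + C{\left(31,12 \right)}\right) + o{\left(-18,54 \right)} = \left(\left(\left(-3 - -10\right) + 1\right)^{2} + \left(\frac{7}{6} + 31\right)\right) + 53 = \left(\left(\left(-3 + 10\right) + 1\right)^{2} + \frac{193}{6}\right) + 53 = \left(\left(7 + 1\right)^{2} + \frac{193}{6}\right) + 53 = \left(8^{2} + \frac{193}{6}\right) + 53 = \left(64 + \frac{193}{6}\right) + 53 = \frac{577}{6} + 53 = \frac{895}{6}$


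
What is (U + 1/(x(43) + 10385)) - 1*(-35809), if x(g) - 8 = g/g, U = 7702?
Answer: 452253335/10394 ≈ 43511.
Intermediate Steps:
x(g) = 9 (x(g) = 8 + g/g = 8 + 1 = 9)
(U + 1/(x(43) + 10385)) - 1*(-35809) = (7702 + 1/(9 + 10385)) - 1*(-35809) = (7702 + 1/10394) + 35809 = 80054589/10394 + 35809 = 452253335/10394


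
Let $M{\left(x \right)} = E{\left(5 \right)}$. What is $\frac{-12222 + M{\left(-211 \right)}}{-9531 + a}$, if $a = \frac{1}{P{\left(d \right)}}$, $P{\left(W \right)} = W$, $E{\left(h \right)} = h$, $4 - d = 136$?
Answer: $\frac{1612644}{1258093} \approx 1.2818$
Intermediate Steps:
$d = -132$ ($d = 4 - 136 = -132$)
$M{\left(x \right)} = 5$
$a = - \frac{1}{132}$ ($a = \frac{1}{-132} = - \frac{1}{132} \approx -0.0075758$)
$\frac{-12222 + M{\left(-211 \right)}}{-9531 + a} = \frac{-12222 + 5}{-9531 - \frac{1}{132}} = - \frac{12217}{- \frac{1258093}{132}} = \left(-12217\right) \left(- \frac{132}{1258093}\right) = \frac{1612644}{1258093}$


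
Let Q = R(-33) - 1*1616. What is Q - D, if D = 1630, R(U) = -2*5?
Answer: -3256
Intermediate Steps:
R(U) = -10
Q = -1626 (Q = -10 - 1*1616 = -10 - 1616 = -1626)
Q - D = -1626 - 1*1630 = -1626 - 1630 = -3256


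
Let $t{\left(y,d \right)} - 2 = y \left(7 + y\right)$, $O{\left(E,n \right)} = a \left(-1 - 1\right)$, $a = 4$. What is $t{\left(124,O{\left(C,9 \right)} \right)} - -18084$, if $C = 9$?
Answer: $34330$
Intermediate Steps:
$O{\left(E,n \right)} = -8$ ($O{\left(E,n \right)} = 4 \left(-1 - 1\right) = 4 \left(-2\right) = -8$)
$t{\left(y,d \right)} = 2 + y \left(7 + y\right)$
$t{\left(124,O{\left(C,9 \right)} \right)} - -18084 = \left(2 + 124^{2} + 7 \cdot 124\right) - -18084 = \left(2 + 15376 + 868\right) + 18084 = 16246 + 18084 = 34330$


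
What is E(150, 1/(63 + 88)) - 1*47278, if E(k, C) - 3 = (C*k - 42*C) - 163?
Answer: -7163030/151 ≈ -47437.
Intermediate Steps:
E(k, C) = -160 - 42*C + C*k (E(k, C) = 3 + ((C*k - 42*C) - 163) = 3 + ((-42*C + C*k) - 163) = 3 + (-163 - 42*C + C*k) = -160 - 42*C + C*k)
E(150, 1/(63 + 88)) - 1*47278 = (-160 - 42/(63 + 88) + 150/(63 + 88)) - 1*47278 = (-160 - 42/151 + 150/151) - 47278 = -24052/151 - 47278 = -7163030/151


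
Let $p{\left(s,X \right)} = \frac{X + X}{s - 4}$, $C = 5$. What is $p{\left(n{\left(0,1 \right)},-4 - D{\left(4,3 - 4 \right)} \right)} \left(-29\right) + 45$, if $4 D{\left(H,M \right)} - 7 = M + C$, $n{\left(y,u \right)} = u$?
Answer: $- \frac{171}{2} \approx -85.5$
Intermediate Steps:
$D{\left(H,M \right)} = 3 + \frac{M}{4}$ ($D{\left(H,M \right)} = \frac{7}{4} + \frac{M + 5}{4} = \frac{7}{4} + \frac{5 + M}{4} = \frac{7}{4} + \left(\frac{5}{4} + \frac{M}{4}\right) = 3 + \frac{M}{4}$)
$p{\left(s,X \right)} = \frac{2 X}{-4 + s}$
$p{\left(n{\left(0,1 \right)},-4 - D{\left(4,3 - 4 \right)} \right)} \left(-29\right) + 45 = \frac{2 \left(-4 - \left(3 + \frac{3 - 4}{4}\right)\right)}{-4 + 1} \left(-29\right) + 45 = \frac{2 \left(-4 - \left(3 + \frac{3 - 4}{4}\right)\right)}{-3} \left(-29\right) + 45 = 2 \left(-4 - \left(3 + \frac{1}{4} \left(-1\right)\right)\right) \left(- \frac{1}{3}\right) \left(-29\right) + 45 = 2 \left(-4 - \left(3 - \frac{1}{4}\right)\right) \left(- \frac{1}{3}\right) \left(-29\right) + 45 = 2 \left(-4 - \frac{11}{4}\right) \left(- \frac{1}{3}\right) \left(-29\right) + 45 = 2 \left(- \frac{27}{4}\right) \left(- \frac{1}{3}\right) \left(-29\right) + 45 = \frac{9}{2} \left(-29\right) + 45 = - \frac{261}{2} + 45 = - \frac{171}{2}$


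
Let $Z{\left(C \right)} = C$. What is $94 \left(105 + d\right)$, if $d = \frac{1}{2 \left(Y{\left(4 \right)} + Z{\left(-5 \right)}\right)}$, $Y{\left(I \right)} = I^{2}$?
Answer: $\frac{108617}{11} \approx 9874.3$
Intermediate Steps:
$d = \frac{1}{22}$ ($d = \frac{1}{2 \left(4^{2} - 5\right)} = \frac{1}{2 \left(16 - 5\right)} = \frac{1}{2 \cdot 11} = \frac{1}{22} \approx 0.045455$)
$94 \left(105 + d\right) = 94 \left(105 + \frac{1}{22}\right) = 94 \cdot \frac{2311}{22} = \frac{108617}{11}$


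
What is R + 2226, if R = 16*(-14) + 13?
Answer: 2015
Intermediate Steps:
R = -211 (R = -224 + 13 = -211)
R + 2226 = -211 + 2226 = 2015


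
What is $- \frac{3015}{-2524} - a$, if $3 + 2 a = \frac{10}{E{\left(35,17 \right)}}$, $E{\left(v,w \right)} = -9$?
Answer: $\frac{73829}{22716} \approx 3.2501$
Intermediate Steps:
$a = - \frac{37}{18}$ ($a = - \frac{3}{2} + \frac{10 \frac{1}{-9}}{2} = - \frac{3}{2} + \frac{10 \left(- \frac{1}{9}\right)}{2} = - \frac{3}{2} + \frac{1}{2} \left(- \frac{10}{9}\right) = - \frac{3}{2} - \frac{5}{9} = - \frac{37}{18} \approx -2.0556$)
$- \frac{3015}{-2524} - a = - \frac{3015}{-2524} - - \frac{37}{18} = \left(-3015\right) \left(- \frac{1}{2524}\right) + \frac{37}{18} = \frac{3015}{2524} + \frac{37}{18} = \frac{73829}{22716}$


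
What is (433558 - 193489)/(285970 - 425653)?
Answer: -80023/46561 ≈ -1.7187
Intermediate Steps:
(433558 - 193489)/(285970 - 425653) = 240069/(-139683) = 240069*(-1/139683) = -80023/46561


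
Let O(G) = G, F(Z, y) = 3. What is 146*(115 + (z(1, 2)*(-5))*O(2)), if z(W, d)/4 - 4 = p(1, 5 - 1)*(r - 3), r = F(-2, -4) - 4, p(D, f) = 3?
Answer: 63510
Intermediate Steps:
r = -1 (r = 3 - 4 = -1)
z(W, d) = -32 (z(W, d) = 16 + 4*(3*(-1 - 3)) = 16 + 4*(3*(-4)) = 16 + 4*(-12) = 16 - 48 = -32)
146*(115 + (z(1, 2)*(-5))*O(2)) = 146*(115 - 32*(-5)*2) = 146*(115 + 160*2) = 146*(115 + 320) = 146*435 = 63510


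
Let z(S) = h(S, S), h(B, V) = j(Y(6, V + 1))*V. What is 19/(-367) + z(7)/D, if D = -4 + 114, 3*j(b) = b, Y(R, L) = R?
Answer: 1524/20185 ≈ 0.075502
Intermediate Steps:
j(b) = b/3
D = 110
h(B, V) = 2*V (h(B, V) = ((1/3)*6)*V = 2*V)
z(S) = 2*S
19/(-367) + z(7)/D = 19/(-367) + (2*7)/110 = 19*(-1/367) + 14*(1/110) = -19/367 + 7/55 = 1524/20185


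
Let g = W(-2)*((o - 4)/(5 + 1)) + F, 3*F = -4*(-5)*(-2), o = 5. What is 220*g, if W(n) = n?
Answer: -9020/3 ≈ -3006.7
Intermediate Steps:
F = -40/3 (F = (-4*(-5)*(-2))/3 = (20*(-2))/3 = (⅓)*(-40) = -40/3 ≈ -13.333)
g = -41/3 (g = -2*(5 - 4)/(5 + 1) - 40/3 = -2/6 - 40/3 = -2*⅙ - 40/3 = -⅓ - 40/3 = -41/3 ≈ -13.667)
220*g = 220*(-41/3) = -9020/3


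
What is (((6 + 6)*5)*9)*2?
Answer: 1080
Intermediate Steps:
(((6 + 6)*5)*9)*2 = ((12*5)*9)*2 = (60*9)*2 = 540*2 = 1080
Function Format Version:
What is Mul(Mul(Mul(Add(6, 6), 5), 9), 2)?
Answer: 1080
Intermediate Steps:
Mul(Mul(Mul(Add(6, 6), 5), 9), 2) = Mul(Mul(Mul(12, 5), 9), 2) = Mul(Mul(60, 9), 2) = Mul(540, 2) = 1080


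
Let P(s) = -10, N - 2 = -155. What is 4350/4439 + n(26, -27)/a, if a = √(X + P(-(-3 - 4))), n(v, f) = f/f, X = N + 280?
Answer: 4350/4439 + √13/39 ≈ 1.0724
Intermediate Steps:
N = -153 (N = 2 - 155 = -153)
X = 127 (X = -153 + 280 = 127)
n(v, f) = 1
a = 3*√13 (a = √(127 - 10) = √117 = 3*√13 ≈ 10.817)
4350/4439 + n(26, -27)/a = 4350/4439 + 1/(3*√13) = 4350*(1/4439) + 1*(√13/39) = 4350/4439 + √13/39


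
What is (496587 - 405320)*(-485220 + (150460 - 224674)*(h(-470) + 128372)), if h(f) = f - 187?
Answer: -865094906833410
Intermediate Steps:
h(f) = -187 + f
(496587 - 405320)*(-485220 + (150460 - 224674)*(h(-470) + 128372)) = (496587 - 405320)*(-485220 + (150460 - 224674)*((-187 - 470) + 128372)) = 91267*(-485220 - 74214*(-657 + 128372)) = 91267*(-485220 - 74214*127715) = 91267*(-485220 - 9478241010) = 91267*(-9478726230) = -865094906833410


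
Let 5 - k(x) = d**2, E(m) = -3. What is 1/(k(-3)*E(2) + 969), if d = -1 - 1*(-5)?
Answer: 1/1002 ≈ 0.00099800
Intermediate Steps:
d = 4 (d = -1 + 5 = 4)
k(x) = -11 (k(x) = 5 - 1*4**2 = 5 - 1*16 = 5 - 16 = -11)
1/(k(-3)*E(2) + 969) = 1/(-11*(-3) + 969) = 1/(33 + 969) = 1/1002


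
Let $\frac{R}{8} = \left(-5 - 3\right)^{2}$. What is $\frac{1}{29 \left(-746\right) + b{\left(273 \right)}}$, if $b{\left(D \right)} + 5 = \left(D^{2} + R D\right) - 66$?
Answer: $\frac{1}{192600} \approx 5.1921 \cdot 10^{-6}$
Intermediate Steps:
$R = 512$ ($R = 8 \left(-5 - 3\right)^{2} = 8 \left(-8\right)^{2} = 8 \cdot 64 = 512$)
$b{\left(D \right)} = -71 + D^{2} + 512 D$ ($b{\left(D \right)} = -5 - \left(66 - D^{2} - 512 D\right) = -5 + \left(-66 + D^{2} + 512 D\right) = -71 + D^{2} + 512 D$)
$\frac{1}{29 \left(-746\right) + b{\left(273 \right)}} = \frac{1}{29 \left(-746\right) + \left(-71 + 273^{2} + 512 \cdot 273\right)} = \frac{1}{-21634 + \left(-71 + 74529 + 139776\right)} = \frac{1}{-21634 + 214234} = \frac{1}{192600}$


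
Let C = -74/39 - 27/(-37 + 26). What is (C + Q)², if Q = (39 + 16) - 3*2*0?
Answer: 568059556/184041 ≈ 3086.6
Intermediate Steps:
C = 239/429 (C = -74*1/39 - 27/(-11) = -74/39 - 27*(-1/11) = -74/39 + 27/11 = 239/429 ≈ 0.55711)
Q = 55 (Q = 55 - 6*0 = 55 + 0 = 55)
(C + Q)² = (239/429 + 55)² = (23834/429)² = 568059556/184041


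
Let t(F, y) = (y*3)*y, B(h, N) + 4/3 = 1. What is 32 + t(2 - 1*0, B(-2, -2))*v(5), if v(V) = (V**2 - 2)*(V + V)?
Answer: 326/3 ≈ 108.67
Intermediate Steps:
B(h, N) = -1/3 (B(h, N) = -4/3 + 1 = -1/3)
v(V) = 2*V*(-2 + V**2) (v(V) = (-2 + V**2)*(2*V) = 2*V*(-2 + V**2))
t(F, y) = 3*y**2 (t(F, y) = (3*y)*y = 3*y**2)
32 + t(2 - 1*0, B(-2, -2))*v(5) = 32 + (3*(-1/3)**2)*(2*5*(-2 + 5**2)) = 32 + (3*(1/9))*(2*5*(-2 + 25)) = 32 + (2*5*23)/3 = 32 + (1/3)*230 = 32 + 230/3 = 326/3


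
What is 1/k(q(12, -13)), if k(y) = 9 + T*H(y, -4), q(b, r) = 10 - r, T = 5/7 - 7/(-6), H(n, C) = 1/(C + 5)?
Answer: 42/457 ≈ 0.091904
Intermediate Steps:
H(n, C) = 1/(5 + C)
T = 79/42 (T = 5*(⅐) - 7*(-⅙) = 5/7 + 7/6 = 79/42 ≈ 1.8810)
k(y) = 457/42 (k(y) = 9 + 79/(42*(5 - 4)) = 9 + (79/42)/1 = 9 + (79/42)*1 = 9 + 79/42 = 457/42)
1/k(q(12, -13)) = 1/(457/42) = 42/457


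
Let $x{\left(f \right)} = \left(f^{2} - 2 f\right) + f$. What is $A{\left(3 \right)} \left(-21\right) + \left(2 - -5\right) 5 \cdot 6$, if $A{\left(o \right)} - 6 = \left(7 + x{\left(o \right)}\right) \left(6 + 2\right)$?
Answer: $-2100$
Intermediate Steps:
$x{\left(f \right)} = f^{2} - f$
$A{\left(o \right)} = 62 + 8 o \left(-1 + o\right)$ ($A{\left(o \right)} = 6 + \left(7 + o \left(-1 + o\right)\right) \left(6 + 2\right) = 6 + \left(7 + o \left(-1 + o\right)\right) 8 = 6 + \left(56 + 8 o \left(-1 + o\right)\right) = 62 + 8 o \left(-1 + o\right)$)
$A{\left(3 \right)} \left(-21\right) + \left(2 - -5\right) 5 \cdot 6 = \left(62 + 8 \cdot 3 \left(-1 + 3\right)\right) \left(-21\right) + \left(2 - -5\right) 5 \cdot 6 = \left(62 + 8 \cdot 3 \cdot 2\right) \left(-21\right) + \left(2 + 5\right) 5 \cdot 6 = \left(62 + 48\right) \left(-21\right) + 7 \cdot 5 \cdot 6 = 110 \left(-21\right) + 35 \cdot 6 = -2310 + 210 = -2100$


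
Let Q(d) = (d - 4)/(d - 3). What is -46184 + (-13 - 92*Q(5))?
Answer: -46243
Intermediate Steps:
Q(d) = (-4 + d)/(-3 + d)
-46184 + (-13 - 92*Q(5)) = -46184 + (-13 - 92*(-4 + 5)/(-3 + 5)) = -46184 + (-13 - 92/2) = -46184 + (-13 - 46) = -46184 - 59 = -46243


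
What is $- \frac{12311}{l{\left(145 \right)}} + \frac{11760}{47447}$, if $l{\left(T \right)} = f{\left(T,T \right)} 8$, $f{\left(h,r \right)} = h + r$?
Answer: $- \frac{556836817}{110077040} \approx -5.0586$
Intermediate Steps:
$l{\left(T \right)} = 16 T$ ($l{\left(T \right)} = \left(T + T\right) 8 = 2 T 8 = 16 T$)
$- \frac{12311}{l{\left(145 \right)}} + \frac{11760}{47447} = - \frac{12311}{16 \cdot 145} + \frac{11760}{47447} = - \frac{12311}{2320} + 11760 \cdot \frac{1}{47447} = \left(-12311\right) \frac{1}{2320} + \frac{11760}{47447} = - \frac{12311}{2320} + \frac{11760}{47447} = - \frac{556836817}{110077040}$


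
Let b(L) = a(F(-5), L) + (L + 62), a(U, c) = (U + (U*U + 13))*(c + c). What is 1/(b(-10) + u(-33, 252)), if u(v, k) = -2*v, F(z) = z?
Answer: -1/542 ≈ -0.0018450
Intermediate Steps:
a(U, c) = 2*c*(13 + U + U**2) (a(U, c) = (U + (U**2 + 13))*(2*c) = (U + (13 + U**2))*(2*c) = (13 + U + U**2)*(2*c) = 2*c*(13 + U + U**2))
b(L) = 62 + 67*L (b(L) = 2*L*(13 - 5 + (-5)**2) + (L + 62) = 2*L*(13 - 5 + 25) + (62 + L) = 2*L*33 + (62 + L) = 66*L + (62 + L) = 62 + 67*L)
1/(b(-10) + u(-33, 252)) = 1/((62 + 67*(-10)) - 2*(-33)) = 1/((62 - 670) + 66) = 1/(-608 + 66) = 1/(-542) = -1/542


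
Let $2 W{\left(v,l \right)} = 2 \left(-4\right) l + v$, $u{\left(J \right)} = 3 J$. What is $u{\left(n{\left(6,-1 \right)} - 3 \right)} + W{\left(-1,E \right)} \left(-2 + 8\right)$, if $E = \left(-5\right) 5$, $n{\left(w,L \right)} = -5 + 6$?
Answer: $591$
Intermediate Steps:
$n{\left(w,L \right)} = 1$
$E = -25$
$W{\left(v,l \right)} = \frac{v}{2} - 4 l$ ($W{\left(v,l \right)} = \frac{2 \left(-4\right) l + v}{2} = \frac{- 8 l + v}{2} = \frac{v - 8 l}{2} = \frac{v}{2} - 4 l$)
$u{\left(n{\left(6,-1 \right)} - 3 \right)} + W{\left(-1,E \right)} \left(-2 + 8\right) = 3 \left(1 - 3\right) + \left(\frac{1}{2} \left(-1\right) - -100\right) \left(-2 + 8\right) = 3 \left(1 - 3\right) + \left(- \frac{1}{2} + 100\right) 6 = 3 \left(-2\right) + \frac{199}{2} \cdot 6 = -6 + 597 = 591$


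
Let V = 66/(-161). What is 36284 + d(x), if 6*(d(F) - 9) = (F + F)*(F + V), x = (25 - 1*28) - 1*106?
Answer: 19449554/483 ≈ 40268.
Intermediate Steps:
V = -66/161 (V = 66*(-1/161) = -66/161 ≈ -0.40994)
x = -109 (x = (25 - 28) - 106 = -3 - 106 = -109)
d(F) = 9 + F*(-66/161 + F)/3 (d(F) = 9 + ((F + F)*(F - 66/161))/6 = 9 + ((2*F)*(-66/161 + F))/6 = 9 + (2*F*(-66/161 + F))/6 = 9 + F*(-66/161 + F)/3)
36284 + d(x) = 36284 + (9 - 22/161*(-109) + (1/3)*(-109)**2) = 36284 + (9 + 2398/161 + (1/3)*11881) = 36284 + (9 + 2398/161 + 11881/3) = 36284 + 1924382/483 = 19449554/483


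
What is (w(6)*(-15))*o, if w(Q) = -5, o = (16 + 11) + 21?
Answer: 3600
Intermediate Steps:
o = 48 (o = 27 + 21 = 48)
(w(6)*(-15))*o = -5*(-15)*48 = 75*48 = 3600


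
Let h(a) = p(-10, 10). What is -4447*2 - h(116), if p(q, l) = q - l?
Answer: -8874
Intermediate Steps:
h(a) = -20 (h(a) = -10 - 1*10 = -10 - 10 = -20)
-4447*2 - h(116) = -4447*2 - 1*(-20) = -8894 + 20 = -8874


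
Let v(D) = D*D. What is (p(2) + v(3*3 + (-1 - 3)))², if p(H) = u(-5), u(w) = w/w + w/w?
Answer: 729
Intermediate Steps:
v(D) = D²
u(w) = 2 (u(w) = 1 + 1 = 2)
p(H) = 2
(p(2) + v(3*3 + (-1 - 3)))² = (2 + (3*3 + (-1 - 3))²)² = (2 + (9 - 4)²)² = (2 + 5²)² = (2 + 25)² = 27² = 729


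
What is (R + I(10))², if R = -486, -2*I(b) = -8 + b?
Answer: 237169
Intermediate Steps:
I(b) = 4 - b/2 (I(b) = -(-8 + b)/2 = 4 - b/2)
(R + I(10))² = (-486 + (4 - ½*10))² = (-486 + (4 - 5))² = (-486 - 1)² = (-487)² = 237169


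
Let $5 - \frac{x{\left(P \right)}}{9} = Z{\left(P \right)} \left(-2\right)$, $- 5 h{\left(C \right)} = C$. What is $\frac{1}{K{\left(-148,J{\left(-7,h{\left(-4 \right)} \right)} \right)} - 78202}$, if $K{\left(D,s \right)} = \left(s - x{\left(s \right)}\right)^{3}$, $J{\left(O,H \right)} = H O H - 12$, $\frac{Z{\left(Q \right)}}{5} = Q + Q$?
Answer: $\frac{15625}{383019751762117} \approx 4.0794 \cdot 10^{-11}$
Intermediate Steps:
$h{\left(C \right)} = - \frac{C}{5}$
$Z{\left(Q \right)} = 10 Q$ ($Z{\left(Q \right)} = 5 \left(Q + Q\right) = 5 \cdot 2 Q = 10 Q$)
$J{\left(O,H \right)} = -12 + O H^{2}$ ($J{\left(O,H \right)} = O H^{2} - 12 = -12 + O H^{2}$)
$x{\left(P \right)} = 45 + 180 P$ ($x{\left(P \right)} = 45 - 9 \cdot 10 P \left(-2\right) = 45 - 9 \left(- 20 P\right) = 45 + 180 P$)
$K{\left(D,s \right)} = \left(-45 - 179 s\right)^{3}$ ($K{\left(D,s \right)} = \left(s - \left(45 + 180 s\right)\right)^{3} = \left(-45 - 179 s\right)^{3}$)
$\frac{1}{K{\left(-148,J{\left(-7,h{\left(-4 \right)} \right)} \right)} - 78202} = \frac{1}{- \left(45 + 179 \left(-12 - 7 \left(\left(- \frac{1}{5}\right) \left(-4\right)\right)^{2}\right)\right)^{3} - 78202} = \frac{1}{- \left(45 + 179 \left(-12 - 7 \left(\frac{4}{5}\right)^{2}\right)\right)^{3} - 78202} = \frac{1}{- \left(45 + 179 \left(-12 - \frac{112}{25}\right)\right)^{3} - 78202} = \frac{1}{- \left(45 + 179 \left(- \frac{412}{25}\right)\right)^{3} - 78202} = \frac{1}{- \left(45 - \frac{73748}{25}\right)^{3} - 78202} = \frac{1}{- \left(- \frac{72623}{25}\right)^{3} - 78202} = \frac{1}{\left(-1\right) \left(- \frac{383020973668367}{15625}\right) - 78202} = \frac{1}{\frac{383020973668367}{15625} - 78202} = \frac{1}{\frac{383019751762117}{15625}} = \frac{15625}{383019751762117}$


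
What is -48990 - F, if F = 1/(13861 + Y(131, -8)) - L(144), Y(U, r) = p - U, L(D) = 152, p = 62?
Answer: -673573697/13792 ≈ -48838.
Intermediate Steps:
Y(U, r) = 62 - U
F = -2096383/13792 (F = 1/(13861 + (62 - 1*131)) - 1*152 = 1/(13861 + (62 - 131)) - 152 = 1/(13861 - 69) - 152 = 1/13792 - 152 = -2096383/13792 ≈ -152.00)
-48990 - F = -48990 - 1*(-2096383/13792) = -48990 + 2096383/13792 = -673573697/13792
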